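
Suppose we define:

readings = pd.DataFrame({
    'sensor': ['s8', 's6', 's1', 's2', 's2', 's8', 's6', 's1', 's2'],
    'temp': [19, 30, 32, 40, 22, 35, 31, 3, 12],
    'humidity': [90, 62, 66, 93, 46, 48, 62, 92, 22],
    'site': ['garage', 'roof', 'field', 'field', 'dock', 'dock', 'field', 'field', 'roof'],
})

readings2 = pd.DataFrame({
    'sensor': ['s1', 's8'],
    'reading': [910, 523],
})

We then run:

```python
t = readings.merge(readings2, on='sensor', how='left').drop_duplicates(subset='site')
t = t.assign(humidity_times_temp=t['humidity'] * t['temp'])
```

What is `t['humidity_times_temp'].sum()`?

6694

merge on 'sensor' (how='left') → 9 rows:
  sensor  temp  humidity    site  reading
0     s8    19        90  garage    523.0
1     s6    30        62    roof      NaN
2     s1    32        66   field    910.0
3     s2    40        93   field      NaN
4     s2    22        46    dock      NaN
5     s8    35        48    dock    523.0
6     s6    31        62   field      NaN
7     s1     3        92   field    910.0
8     s2    12        22    roof      NaN
drop duplicate site (keep=first):
  sensor  temp  humidity    site  reading
0     s8    19        90  garage    523.0
1     s6    30        62    roof      NaN
2     s1    32        66   field    910.0
4     s2    22        46    dock      NaN
add column humidity_times_temp = t['humidity'] * t['temp']:
  sensor  temp  humidity    site  reading  humidity_times_temp
0     s8    19        90  garage    523.0                 1710
1     s6    30        62    roof      NaN                 1860
2     s1    32        66   field    910.0                 2112
4     s2    22        46    dock      NaN                 1012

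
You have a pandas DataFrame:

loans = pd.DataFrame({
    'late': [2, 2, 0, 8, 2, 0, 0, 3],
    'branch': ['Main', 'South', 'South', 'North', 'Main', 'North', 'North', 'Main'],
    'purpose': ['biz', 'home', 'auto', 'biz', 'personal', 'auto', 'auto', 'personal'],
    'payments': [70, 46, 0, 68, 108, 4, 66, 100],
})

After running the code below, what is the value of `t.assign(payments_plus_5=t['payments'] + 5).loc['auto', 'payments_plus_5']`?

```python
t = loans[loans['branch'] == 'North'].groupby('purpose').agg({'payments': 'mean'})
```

filter rows where branch == 'North':
   late branch purpose  payments
3     8  North     biz        68
5     0  North    auto         4
6     0  North    auto        66
group by purpose, mean of payments:
         payments
purpose          
auto         35.0
biz          68.0
add column payments_plus_5 = t['payments'] + 5:
         payments  payments_plus_5
purpose                           
auto         35.0             40.0
biz          68.0             73.0
value at row 'auto', column 'payments_plus_5' → 40.0

40.0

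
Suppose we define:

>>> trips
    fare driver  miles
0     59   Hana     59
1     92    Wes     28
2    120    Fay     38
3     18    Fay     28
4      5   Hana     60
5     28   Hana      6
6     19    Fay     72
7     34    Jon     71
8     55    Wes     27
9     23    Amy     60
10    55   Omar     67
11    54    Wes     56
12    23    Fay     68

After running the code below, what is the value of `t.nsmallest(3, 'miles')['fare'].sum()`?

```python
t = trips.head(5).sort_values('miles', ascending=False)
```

230

take first 5 rows:
   fare driver  miles
0    59   Hana     59
1    92    Wes     28
2   120    Fay     38
3    18    Fay     28
4     5   Hana     60
sort by miles descending:
   fare driver  miles
4     5   Hana     60
0    59   Hana     59
2   120    Fay     38
1    92    Wes     28
3    18    Fay     28
take 3 rows with smallest miles:
   fare driver  miles
1    92    Wes     28
3    18    Fay     28
2   120    Fay     38
Hence 230.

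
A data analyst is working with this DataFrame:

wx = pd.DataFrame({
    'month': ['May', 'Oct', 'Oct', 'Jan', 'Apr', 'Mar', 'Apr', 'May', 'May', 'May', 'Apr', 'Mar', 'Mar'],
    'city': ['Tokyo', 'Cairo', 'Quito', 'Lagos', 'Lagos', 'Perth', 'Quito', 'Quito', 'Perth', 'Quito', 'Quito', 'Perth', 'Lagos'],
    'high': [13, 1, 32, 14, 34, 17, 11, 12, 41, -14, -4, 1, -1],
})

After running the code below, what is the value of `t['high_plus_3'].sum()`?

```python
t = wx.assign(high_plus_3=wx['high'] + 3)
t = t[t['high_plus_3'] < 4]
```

add column high_plus_3 = wx['high'] + 3:
   month   city  high  high_plus_3
0    May  Tokyo    13           16
1    Oct  Cairo     1            4
2    Oct  Quito    32           35
3    Jan  Lagos    14           17
4    Apr  Lagos    34           37
5    Mar  Perth    17           20
6    Apr  Quito    11           14
7    May  Quito    12           15
8    May  Perth    41           44
9    May  Quito   -14          -11
10   Apr  Quito    -4           -1
11   Mar  Perth     1            4
12   Mar  Lagos    -1            2
filter rows where high_plus_3 < 4:
   month   city  high  high_plus_3
9    May  Quito   -14          -11
10   Apr  Quito    -4           -1
12   Mar  Lagos    -1            2

-10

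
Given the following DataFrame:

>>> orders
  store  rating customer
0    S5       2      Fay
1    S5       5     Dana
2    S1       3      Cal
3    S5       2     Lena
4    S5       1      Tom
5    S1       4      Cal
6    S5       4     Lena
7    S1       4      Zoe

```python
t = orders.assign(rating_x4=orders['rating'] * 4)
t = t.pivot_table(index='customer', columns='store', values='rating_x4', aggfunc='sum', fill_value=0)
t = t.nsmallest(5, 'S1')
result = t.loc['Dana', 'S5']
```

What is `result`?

20

add column rating_x4 = orders['rating'] * 4:
  store  rating customer  rating_x4
0    S5       2      Fay          8
1    S5       5     Dana         20
2    S1       3      Cal         12
3    S5       2     Lena          8
4    S5       1      Tom          4
5    S1       4      Cal         16
6    S5       4     Lena         16
7    S1       4      Zoe         16
pivot: rows=customer, cols=store, sum(rating_x4):
store     S1  S5
customer        
Cal       28   0
Dana       0  20
Fay        0   8
Lena       0  24
Tom        0   4
Zoe       16   0
take 5 rows with smallest S1:
store     S1  S5
customer        
Dana       0  20
Fay        0   8
Lena       0  24
Tom        0   4
Zoe       16   0
So loc['Dana', 'S5'] = 20.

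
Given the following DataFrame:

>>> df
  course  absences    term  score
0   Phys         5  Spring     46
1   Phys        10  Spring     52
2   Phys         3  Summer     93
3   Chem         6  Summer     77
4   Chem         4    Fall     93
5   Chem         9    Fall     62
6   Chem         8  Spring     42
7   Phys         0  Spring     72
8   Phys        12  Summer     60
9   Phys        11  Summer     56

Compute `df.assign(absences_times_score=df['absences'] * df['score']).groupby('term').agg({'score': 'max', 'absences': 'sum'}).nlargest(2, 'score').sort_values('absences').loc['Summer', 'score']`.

add column absences_times_score = df['absences'] * df['score']:
  course  absences    term  score  absences_times_score
0   Phys         5  Spring     46                   230
1   Phys        10  Spring     52                   520
2   Phys         3  Summer     93                   279
3   Chem         6  Summer     77                   462
4   Chem         4    Fall     93                   372
5   Chem         9    Fall     62                   558
6   Chem         8  Spring     42                   336
7   Phys         0  Spring     72                     0
8   Phys        12  Summer     60                   720
9   Phys        11  Summer     56                   616
group by term: max(score), sum(absences):
        score  absences
term                   
Fall       93        13
Spring     72        23
Summer     93        32
take 2 rows with largest score:
        score  absences
term                   
Fall       93        13
Summer     93        32
sort by absences:
        score  absences
term                   
Fall       93        13
Summer     93        32
Taking the value at row 'Summer', column 'score' gives 93.

93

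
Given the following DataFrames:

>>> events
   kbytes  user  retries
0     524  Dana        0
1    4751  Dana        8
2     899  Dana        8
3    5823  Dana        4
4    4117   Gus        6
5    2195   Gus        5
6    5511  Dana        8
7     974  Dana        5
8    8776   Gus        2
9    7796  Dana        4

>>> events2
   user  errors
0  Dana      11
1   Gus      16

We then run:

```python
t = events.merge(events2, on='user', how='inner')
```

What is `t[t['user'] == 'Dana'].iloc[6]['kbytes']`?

merge on 'user' (how='inner') → 10 rows:
   kbytes  user  retries  errors
0     524  Dana        0      11
1    4751  Dana        8      11
2     899  Dana        8      11
3    5823  Dana        4      11
4    4117   Gus        6      16
5    2195   Gus        5      16
6    5511  Dana        8      11
7     974  Dana        5      11
8    8776   Gus        2      16
9    7796  Dana        4      11
filter rows where user == 'Dana':
   kbytes  user  retries  errors
0     524  Dana        0      11
1    4751  Dana        8      11
2     899  Dana        8      11
3    5823  Dana        4      11
6    5511  Dana        8      11
7     974  Dana        5      11
9    7796  Dana        4      11
Finally, value at position 6, column 'kbytes' = 7796.

7796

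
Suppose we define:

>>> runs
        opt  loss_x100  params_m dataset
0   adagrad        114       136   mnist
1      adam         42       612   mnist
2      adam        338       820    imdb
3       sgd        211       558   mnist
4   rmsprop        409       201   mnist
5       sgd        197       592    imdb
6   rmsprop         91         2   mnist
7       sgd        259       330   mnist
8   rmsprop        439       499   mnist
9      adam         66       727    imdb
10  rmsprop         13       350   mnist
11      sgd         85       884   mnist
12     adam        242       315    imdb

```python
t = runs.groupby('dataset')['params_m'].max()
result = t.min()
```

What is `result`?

group by dataset, max of params_m:
dataset
imdb     820
mnist    884
Name: params_m, dtype: int64

820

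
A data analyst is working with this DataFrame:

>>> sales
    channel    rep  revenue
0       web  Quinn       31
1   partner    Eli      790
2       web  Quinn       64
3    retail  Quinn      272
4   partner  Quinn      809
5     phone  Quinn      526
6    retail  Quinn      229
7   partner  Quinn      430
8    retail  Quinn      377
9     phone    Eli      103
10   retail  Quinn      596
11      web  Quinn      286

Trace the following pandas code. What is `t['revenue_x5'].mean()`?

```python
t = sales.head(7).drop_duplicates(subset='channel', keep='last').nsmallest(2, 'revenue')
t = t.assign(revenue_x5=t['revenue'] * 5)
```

732.5

take first 7 rows:
   channel    rep  revenue
0      web  Quinn       31
1  partner    Eli      790
2      web  Quinn       64
3   retail  Quinn      272
4  partner  Quinn      809
5    phone  Quinn      526
6   retail  Quinn      229
drop duplicate channel (keep=last):
   channel    rep  revenue
2      web  Quinn       64
4  partner  Quinn      809
5    phone  Quinn      526
6   retail  Quinn      229
take 2 rows with smallest revenue:
  channel    rep  revenue
2     web  Quinn       64
6  retail  Quinn      229
add column revenue_x5 = t['revenue'] * 5:
  channel    rep  revenue  revenue_x5
2     web  Quinn       64         320
6  retail  Quinn      229        1145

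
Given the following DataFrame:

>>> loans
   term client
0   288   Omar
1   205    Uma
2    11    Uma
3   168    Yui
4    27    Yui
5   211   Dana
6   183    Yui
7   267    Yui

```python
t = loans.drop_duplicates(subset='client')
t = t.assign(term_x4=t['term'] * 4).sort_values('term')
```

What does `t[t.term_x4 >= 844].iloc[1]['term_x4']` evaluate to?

drop duplicate client (keep=first):
   term client
0   288   Omar
1   205    Uma
3   168    Yui
5   211   Dana
add column term_x4 = t['term'] * 4:
   term client  term_x4
0   288   Omar     1152
1   205    Uma      820
3   168    Yui      672
5   211   Dana      844
sort by term:
   term client  term_x4
3   168    Yui      672
1   205    Uma      820
5   211   Dana      844
0   288   Omar     1152
filter rows where term_x4 >= 844:
   term client  term_x4
5   211   Dana      844
0   288   Omar     1152
Finally, value at position 1, column 'term_x4' = 1152.

1152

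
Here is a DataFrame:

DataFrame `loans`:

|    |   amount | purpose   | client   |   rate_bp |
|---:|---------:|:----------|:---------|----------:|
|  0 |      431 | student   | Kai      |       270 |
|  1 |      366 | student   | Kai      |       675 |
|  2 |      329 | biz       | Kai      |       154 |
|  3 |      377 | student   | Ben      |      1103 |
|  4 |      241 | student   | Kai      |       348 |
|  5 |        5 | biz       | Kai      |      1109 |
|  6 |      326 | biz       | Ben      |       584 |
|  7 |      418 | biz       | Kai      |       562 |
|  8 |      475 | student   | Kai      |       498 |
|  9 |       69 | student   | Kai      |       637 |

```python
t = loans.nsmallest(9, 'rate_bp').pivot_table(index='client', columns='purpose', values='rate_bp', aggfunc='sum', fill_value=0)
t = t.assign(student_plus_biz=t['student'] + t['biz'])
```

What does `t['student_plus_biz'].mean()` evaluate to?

take 9 rows with smallest rate_bp:
   amount  purpose client  rate_bp
2     329      biz    Kai      154
0     431  student    Kai      270
4     241  student    Kai      348
8     475  student    Kai      498
7     418      biz    Kai      562
6     326      biz    Ben      584
9      69  student    Kai      637
1     366  student    Kai      675
3     377  student    Ben     1103
pivot: rows=client, cols=purpose, sum(rate_bp):
purpose  biz  student
client               
Ben      584     1103
Kai      716     2428
add column student_plus_biz = t['student'] + t['biz']:
purpose  biz  student  student_plus_biz
client                                 
Ben      584     1103              1687
Kai      716     2428              3144
Hence 2415.5.

2415.5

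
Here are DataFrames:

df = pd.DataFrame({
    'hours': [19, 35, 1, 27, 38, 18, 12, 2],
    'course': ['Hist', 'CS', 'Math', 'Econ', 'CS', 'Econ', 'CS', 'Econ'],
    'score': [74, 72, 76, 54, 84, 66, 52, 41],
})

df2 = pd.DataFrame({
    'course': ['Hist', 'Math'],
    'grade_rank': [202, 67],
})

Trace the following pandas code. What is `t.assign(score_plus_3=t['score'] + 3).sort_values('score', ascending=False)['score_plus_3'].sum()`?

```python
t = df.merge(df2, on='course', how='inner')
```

merge on 'course' (how='inner') → 2 rows:
   hours course  score  grade_rank
0     19   Hist     74         202
1      1   Math     76          67
add column score_plus_3 = t['score'] + 3:
   hours course  score  grade_rank  score_plus_3
0     19   Hist     74         202            77
1      1   Math     76          67            79
sort by score descending:
   hours course  score  grade_rank  score_plus_3
1      1   Math     76          67            79
0     19   Hist     74         202            77
The sum of column 'score_plus_3' is 156.

156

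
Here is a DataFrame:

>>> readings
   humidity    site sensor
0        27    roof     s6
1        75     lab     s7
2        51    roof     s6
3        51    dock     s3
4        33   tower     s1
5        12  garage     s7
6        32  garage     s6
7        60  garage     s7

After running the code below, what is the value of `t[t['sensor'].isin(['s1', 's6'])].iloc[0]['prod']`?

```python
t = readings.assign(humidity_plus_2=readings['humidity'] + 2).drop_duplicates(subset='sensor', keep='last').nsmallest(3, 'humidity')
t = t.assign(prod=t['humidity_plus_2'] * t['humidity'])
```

1088

add column humidity_plus_2 = readings['humidity'] + 2:
   humidity    site sensor  humidity_plus_2
0        27    roof     s6               29
1        75     lab     s7               77
2        51    roof     s6               53
3        51    dock     s3               53
4        33   tower     s1               35
5        12  garage     s7               14
6        32  garage     s6               34
7        60  garage     s7               62
drop duplicate sensor (keep=last):
   humidity    site sensor  humidity_plus_2
3        51    dock     s3               53
4        33   tower     s1               35
6        32  garage     s6               34
7        60  garage     s7               62
take 3 rows with smallest humidity:
   humidity    site sensor  humidity_plus_2
6        32  garage     s6               34
4        33   tower     s1               35
3        51    dock     s3               53
add column prod = t['humidity_plus_2'] * t['humidity']:
   humidity    site sensor  humidity_plus_2  prod
6        32  garage     s6               34  1088
4        33   tower     s1               35  1155
3        51    dock     s3               53  2703
filter rows where sensor in ['s1', 's6']:
   humidity    site sensor  humidity_plus_2  prod
6        32  garage     s6               34  1088
4        33   tower     s1               35  1155
So iloc[0]['prod'] = 1088.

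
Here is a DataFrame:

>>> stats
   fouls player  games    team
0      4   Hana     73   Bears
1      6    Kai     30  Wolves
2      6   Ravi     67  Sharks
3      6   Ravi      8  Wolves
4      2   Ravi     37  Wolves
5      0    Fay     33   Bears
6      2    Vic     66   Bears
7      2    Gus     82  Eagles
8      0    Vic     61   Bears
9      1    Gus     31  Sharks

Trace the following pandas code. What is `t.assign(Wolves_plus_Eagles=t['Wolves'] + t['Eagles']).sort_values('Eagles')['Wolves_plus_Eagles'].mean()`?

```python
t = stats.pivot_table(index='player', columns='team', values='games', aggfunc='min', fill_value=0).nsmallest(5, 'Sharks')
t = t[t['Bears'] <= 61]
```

28.0

pivot: rows=player, cols=team, min(games):
team    Bears  Eagles  Sharks  Wolves
player                               
Fay        33       0       0       0
Gus         0      82      31       0
Hana       73       0       0       0
Kai         0       0       0      30
Ravi        0       0      67       8
Vic        61       0       0       0
take 5 rows with smallest Sharks:
team    Bears  Eagles  Sharks  Wolves
player                               
Fay        33       0       0       0
Hana       73       0       0       0
Kai         0       0       0      30
Vic        61       0       0       0
Gus         0      82      31       0
filter rows where Bears <= 61:
team    Bears  Eagles  Sharks  Wolves
player                               
Fay        33       0       0       0
Kai         0       0       0      30
Vic        61       0       0       0
Gus         0      82      31       0
add column Wolves_plus_Eagles = t['Wolves'] + t['Eagles']:
team    Bears  Eagles  Sharks  Wolves  Wolves_plus_Eagles
player                                                   
Fay        33       0       0       0                   0
Kai         0       0       0      30                  30
Vic        61       0       0       0                   0
Gus         0      82      31       0                  82
sort by Eagles:
team    Bears  Eagles  Sharks  Wolves  Wolves_plus_Eagles
player                                                   
Fay        33       0       0       0                   0
Kai         0       0       0      30                  30
Vic        61       0       0       0                   0
Gus         0      82      31       0                  82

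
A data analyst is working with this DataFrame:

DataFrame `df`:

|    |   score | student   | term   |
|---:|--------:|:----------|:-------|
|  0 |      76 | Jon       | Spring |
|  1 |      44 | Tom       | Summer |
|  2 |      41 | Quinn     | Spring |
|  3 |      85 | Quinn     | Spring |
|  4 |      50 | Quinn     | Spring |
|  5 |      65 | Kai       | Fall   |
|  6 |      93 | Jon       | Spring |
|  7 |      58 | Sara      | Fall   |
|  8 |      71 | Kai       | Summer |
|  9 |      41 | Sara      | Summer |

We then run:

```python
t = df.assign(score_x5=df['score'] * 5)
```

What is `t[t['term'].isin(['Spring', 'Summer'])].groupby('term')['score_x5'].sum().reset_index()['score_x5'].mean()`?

add column score_x5 = df['score'] * 5:
   score student    term  score_x5
0     76     Jon  Spring       380
1     44     Tom  Summer       220
2     41   Quinn  Spring       205
3     85   Quinn  Spring       425
4     50   Quinn  Spring       250
5     65     Kai    Fall       325
6     93     Jon  Spring       465
7     58    Sara    Fall       290
8     71     Kai  Summer       355
9     41    Sara  Summer       205
filter rows where term in ['Spring', 'Summer']:
   score student    term  score_x5
0     76     Jon  Spring       380
1     44     Tom  Summer       220
2     41   Quinn  Spring       205
3     85   Quinn  Spring       425
4     50   Quinn  Spring       250
6     93     Jon  Spring       465
8     71     Kai  Summer       355
9     41    Sara  Summer       205
group by term, sum of score_x5:
term
Spring    1725
Summer     780
Name: score_x5, dtype: int64
reset_index():
     term  score_x5
0  Spring      1725
1  Summer       780
Reading off the mean of column 'score_x5', we get 1252.5.

1252.5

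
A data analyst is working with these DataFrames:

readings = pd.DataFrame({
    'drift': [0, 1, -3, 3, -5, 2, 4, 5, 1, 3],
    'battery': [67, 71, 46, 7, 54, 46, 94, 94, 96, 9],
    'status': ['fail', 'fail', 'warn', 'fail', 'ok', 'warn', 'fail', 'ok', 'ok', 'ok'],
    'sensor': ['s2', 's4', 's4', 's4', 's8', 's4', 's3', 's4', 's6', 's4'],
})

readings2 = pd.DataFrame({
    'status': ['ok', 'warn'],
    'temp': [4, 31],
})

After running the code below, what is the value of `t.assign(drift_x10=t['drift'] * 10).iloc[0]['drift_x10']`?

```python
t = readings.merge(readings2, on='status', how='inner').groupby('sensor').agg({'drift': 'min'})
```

-30

merge on 'status' (how='inner') → 6 rows:
   drift  battery status sensor  temp
0     -3       46   warn     s4    31
1     -5       54     ok     s8     4
2      2       46   warn     s4    31
3      5       94     ok     s4     4
4      1       96     ok     s6     4
5      3        9     ok     s4     4
group by sensor, min of drift:
        drift
sensor       
s4         -3
s6          1
s8         -5
add column drift_x10 = t['drift'] * 10:
        drift  drift_x10
sensor                  
s4         -3        -30
s6          1         10
s8         -5        -50
Then the value at position 0, column 'drift_x10': -30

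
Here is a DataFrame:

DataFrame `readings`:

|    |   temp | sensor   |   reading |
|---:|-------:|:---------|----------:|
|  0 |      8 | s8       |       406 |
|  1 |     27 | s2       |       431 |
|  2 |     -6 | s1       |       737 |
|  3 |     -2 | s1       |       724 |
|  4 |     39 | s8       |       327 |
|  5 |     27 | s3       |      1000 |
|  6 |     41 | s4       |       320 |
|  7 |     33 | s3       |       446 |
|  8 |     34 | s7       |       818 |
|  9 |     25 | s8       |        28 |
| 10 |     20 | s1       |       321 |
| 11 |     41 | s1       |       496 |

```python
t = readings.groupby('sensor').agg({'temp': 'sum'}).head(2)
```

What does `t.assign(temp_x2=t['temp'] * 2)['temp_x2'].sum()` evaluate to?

group by sensor, sum of temp:
        temp
sensor      
s1        53
s2        27
s3        60
s4        41
s7        34
s8        72
take first 2 rows:
        temp
sensor      
s1        53
s2        27
add column temp_x2 = t['temp'] * 2:
        temp  temp_x2
sensor               
s1        53      106
s2        27       54
So sum() = 160.

160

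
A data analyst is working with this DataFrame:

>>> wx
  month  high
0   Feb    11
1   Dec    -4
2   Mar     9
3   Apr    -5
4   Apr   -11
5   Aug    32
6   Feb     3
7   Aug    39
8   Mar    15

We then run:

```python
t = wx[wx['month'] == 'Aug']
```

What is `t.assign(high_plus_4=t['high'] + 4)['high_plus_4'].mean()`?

filter rows where month == 'Aug':
  month  high
5   Aug    32
7   Aug    39
add column high_plus_4 = t['high'] + 4:
  month  high  high_plus_4
5   Aug    32           36
7   Aug    39           43
Then the mean of column 'high_plus_4': 39.5

39.5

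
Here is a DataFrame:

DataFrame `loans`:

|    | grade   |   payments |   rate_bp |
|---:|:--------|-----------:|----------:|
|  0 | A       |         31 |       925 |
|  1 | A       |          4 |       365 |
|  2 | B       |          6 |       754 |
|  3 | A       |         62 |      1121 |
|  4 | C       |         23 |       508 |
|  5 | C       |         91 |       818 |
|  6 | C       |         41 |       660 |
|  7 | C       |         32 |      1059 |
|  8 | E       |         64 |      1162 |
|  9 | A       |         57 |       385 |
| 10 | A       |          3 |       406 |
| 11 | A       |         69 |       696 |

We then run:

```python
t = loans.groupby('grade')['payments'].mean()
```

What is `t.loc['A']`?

37.6666666667

group by grade, mean of payments:
grade
A    37.666667
B     6.000000
C    46.750000
E    64.000000
Name: payments, dtype: float64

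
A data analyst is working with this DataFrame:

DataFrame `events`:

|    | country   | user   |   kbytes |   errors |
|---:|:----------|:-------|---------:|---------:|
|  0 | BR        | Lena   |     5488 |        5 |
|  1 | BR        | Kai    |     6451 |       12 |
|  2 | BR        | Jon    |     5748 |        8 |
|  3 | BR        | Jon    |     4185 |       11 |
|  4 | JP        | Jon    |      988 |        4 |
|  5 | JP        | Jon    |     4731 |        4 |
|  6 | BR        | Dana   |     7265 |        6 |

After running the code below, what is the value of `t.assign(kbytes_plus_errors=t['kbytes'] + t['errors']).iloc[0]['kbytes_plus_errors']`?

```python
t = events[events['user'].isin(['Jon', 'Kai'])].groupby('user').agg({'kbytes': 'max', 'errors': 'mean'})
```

filter rows where user in ['Jon', 'Kai']:
  country user  kbytes  errors
1      BR  Kai    6451      12
2      BR  Jon    5748       8
3      BR  Jon    4185      11
4      JP  Jon     988       4
5      JP  Jon    4731       4
group by user: max(kbytes), mean(errors):
      kbytes  errors
user                
Jon     5748    6.75
Kai     6451   12.00
add column kbytes_plus_errors = t['kbytes'] + t['errors']:
      kbytes  errors  kbytes_plus_errors
user                                    
Jon     5748    6.75             5754.75
Kai     6451   12.00             6463.00
So iloc[0]['kbytes_plus_errors'] = 5754.75.

5754.75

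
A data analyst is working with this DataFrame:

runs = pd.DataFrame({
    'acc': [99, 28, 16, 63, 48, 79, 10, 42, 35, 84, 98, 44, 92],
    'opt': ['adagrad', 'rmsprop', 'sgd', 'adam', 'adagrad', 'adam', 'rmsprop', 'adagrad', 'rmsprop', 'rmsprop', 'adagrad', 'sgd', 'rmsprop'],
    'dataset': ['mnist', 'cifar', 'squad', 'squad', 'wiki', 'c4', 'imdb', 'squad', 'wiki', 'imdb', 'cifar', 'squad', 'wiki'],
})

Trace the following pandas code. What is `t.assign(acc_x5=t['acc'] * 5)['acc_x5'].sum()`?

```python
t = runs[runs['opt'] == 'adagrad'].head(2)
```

735

filter rows where opt == 'adagrad':
    acc      opt dataset
0    99  adagrad   mnist
4    48  adagrad    wiki
7    42  adagrad   squad
10   98  adagrad   cifar
take first 2 rows:
   acc      opt dataset
0   99  adagrad   mnist
4   48  adagrad    wiki
add column acc_x5 = t['acc'] * 5:
   acc      opt dataset  acc_x5
0   99  adagrad   mnist     495
4   48  adagrad    wiki     240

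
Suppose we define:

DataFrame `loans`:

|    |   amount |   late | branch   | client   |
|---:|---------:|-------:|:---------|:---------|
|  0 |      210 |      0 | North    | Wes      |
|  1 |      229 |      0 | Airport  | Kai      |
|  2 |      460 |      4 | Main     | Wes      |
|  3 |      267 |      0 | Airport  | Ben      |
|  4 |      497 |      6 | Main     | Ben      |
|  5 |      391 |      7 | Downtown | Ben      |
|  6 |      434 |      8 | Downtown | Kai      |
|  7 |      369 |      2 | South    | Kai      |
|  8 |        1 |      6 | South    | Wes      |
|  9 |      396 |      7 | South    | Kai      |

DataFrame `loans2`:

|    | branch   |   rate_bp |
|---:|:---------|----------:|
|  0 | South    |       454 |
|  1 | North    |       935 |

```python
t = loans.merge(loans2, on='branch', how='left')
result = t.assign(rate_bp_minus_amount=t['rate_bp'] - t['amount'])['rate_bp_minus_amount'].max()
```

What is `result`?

725.0

merge on 'branch' (how='left') → 10 rows:
   amount  late    branch client  rate_bp
0     210     0     North    Wes    935.0
1     229     0   Airport    Kai      NaN
2     460     4      Main    Wes      NaN
3     267     0   Airport    Ben      NaN
4     497     6      Main    Ben      NaN
5     391     7  Downtown    Ben      NaN
6     434     8  Downtown    Kai      NaN
7     369     2     South    Kai    454.0
8       1     6     South    Wes    454.0
9     396     7     South    Kai    454.0
add column rate_bp_minus_amount = t['rate_bp'] - t['amount']:
   amount  late    branch client  rate_bp  rate_bp_minus_amount
0     210     0     North    Wes    935.0                 725.0
1     229     0   Airport    Kai      NaN                   NaN
2     460     4      Main    Wes      NaN                   NaN
3     267     0   Airport    Ben      NaN                   NaN
4     497     6      Main    Ben      NaN                   NaN
5     391     7  Downtown    Ben      NaN                   NaN
6     434     8  Downtown    Kai      NaN                   NaN
7     369     2     South    Kai    454.0                  85.0
8       1     6     South    Wes    454.0                 453.0
9     396     7     South    Kai    454.0                  58.0
Finally, max of column 'rate_bp_minus_amount' = 725.0.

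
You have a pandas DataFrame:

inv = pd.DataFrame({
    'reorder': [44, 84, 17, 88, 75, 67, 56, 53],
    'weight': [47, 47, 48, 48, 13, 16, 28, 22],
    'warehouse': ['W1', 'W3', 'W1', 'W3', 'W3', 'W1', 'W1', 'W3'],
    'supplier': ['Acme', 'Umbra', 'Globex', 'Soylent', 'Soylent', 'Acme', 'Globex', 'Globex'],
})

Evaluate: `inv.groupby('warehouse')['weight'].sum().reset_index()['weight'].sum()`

269

group by warehouse, sum of weight:
warehouse
W1    139
W3    130
Name: weight, dtype: int64
reset_index():
  warehouse  weight
0        W1     139
1        W3     130
Taking the sum of column 'weight' gives 269.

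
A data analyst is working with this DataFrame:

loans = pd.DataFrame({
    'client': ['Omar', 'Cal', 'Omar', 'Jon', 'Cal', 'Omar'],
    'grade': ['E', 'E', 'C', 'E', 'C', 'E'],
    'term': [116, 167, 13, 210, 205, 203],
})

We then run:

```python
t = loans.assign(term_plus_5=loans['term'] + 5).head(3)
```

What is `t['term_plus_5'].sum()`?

add column term_plus_5 = loans['term'] + 5:
  client grade  term  term_plus_5
0   Omar     E   116          121
1    Cal     E   167          172
2   Omar     C    13           18
3    Jon     E   210          215
4    Cal     C   205          210
5   Omar     E   203          208
take first 3 rows:
  client grade  term  term_plus_5
0   Omar     E   116          121
1    Cal     E   167          172
2   Omar     C    13           18

311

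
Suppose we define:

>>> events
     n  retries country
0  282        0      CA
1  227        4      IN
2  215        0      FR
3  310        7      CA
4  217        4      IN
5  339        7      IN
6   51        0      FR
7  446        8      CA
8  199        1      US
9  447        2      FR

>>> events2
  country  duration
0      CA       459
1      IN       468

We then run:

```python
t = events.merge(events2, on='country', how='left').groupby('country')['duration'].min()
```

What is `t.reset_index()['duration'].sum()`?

927.0

merge on 'country' (how='left') → 10 rows:
     n  retries country  duration
0  282        0      CA     459.0
1  227        4      IN     468.0
2  215        0      FR       NaN
3  310        7      CA     459.0
4  217        4      IN     468.0
5  339        7      IN     468.0
6   51        0      FR       NaN
7  446        8      CA     459.0
8  199        1      US       NaN
9  447        2      FR       NaN
group by country, min of duration:
country
CA    459.0
FR      NaN
IN    468.0
US      NaN
Name: duration, dtype: float64
reset_index():
  country  duration
0      CA     459.0
1      FR       NaN
2      IN     468.0
3      US       NaN
Reading off the sum of column 'duration', we get 927.0.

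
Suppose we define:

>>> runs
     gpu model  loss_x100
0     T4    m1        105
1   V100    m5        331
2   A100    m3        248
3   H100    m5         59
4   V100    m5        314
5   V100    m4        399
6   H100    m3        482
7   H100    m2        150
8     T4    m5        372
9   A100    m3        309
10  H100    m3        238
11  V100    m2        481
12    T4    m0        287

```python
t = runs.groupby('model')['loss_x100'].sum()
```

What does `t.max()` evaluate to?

1277

group by model, sum of loss_x100:
model
m0     287
m1     105
m2     631
m3    1277
m4     399
m5    1076
Name: loss_x100, dtype: int64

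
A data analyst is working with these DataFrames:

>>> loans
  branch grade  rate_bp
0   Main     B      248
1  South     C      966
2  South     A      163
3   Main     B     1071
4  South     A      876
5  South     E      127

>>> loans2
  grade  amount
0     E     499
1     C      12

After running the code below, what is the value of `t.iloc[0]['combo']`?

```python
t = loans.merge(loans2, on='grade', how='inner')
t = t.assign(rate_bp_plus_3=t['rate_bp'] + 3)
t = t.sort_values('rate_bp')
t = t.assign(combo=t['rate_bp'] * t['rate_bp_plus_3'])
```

16510

merge on 'grade' (how='inner') → 2 rows:
  branch grade  rate_bp  amount
0  South     C      966      12
1  South     E      127     499
add column rate_bp_plus_3 = t['rate_bp'] + 3:
  branch grade  rate_bp  amount  rate_bp_plus_3
0  South     C      966      12             969
1  South     E      127     499             130
sort by rate_bp:
  branch grade  rate_bp  amount  rate_bp_plus_3
1  South     E      127     499             130
0  South     C      966      12             969
add column combo = t['rate_bp'] * t['rate_bp_plus_3']:
  branch grade  rate_bp  amount  rate_bp_plus_3   combo
1  South     E      127     499             130   16510
0  South     C      966      12             969  936054
Taking the value at position 0, column 'combo' gives 16510.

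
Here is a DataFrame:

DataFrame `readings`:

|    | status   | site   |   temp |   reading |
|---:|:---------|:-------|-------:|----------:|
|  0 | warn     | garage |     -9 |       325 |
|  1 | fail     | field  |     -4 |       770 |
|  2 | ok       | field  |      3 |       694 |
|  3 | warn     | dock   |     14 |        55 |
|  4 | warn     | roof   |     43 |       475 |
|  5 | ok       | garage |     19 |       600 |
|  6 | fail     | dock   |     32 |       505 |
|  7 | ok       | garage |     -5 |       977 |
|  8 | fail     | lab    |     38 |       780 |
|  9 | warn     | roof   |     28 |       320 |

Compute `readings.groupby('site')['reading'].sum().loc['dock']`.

560

group by site, sum of reading:
site
dock       560
field     1464
garage    1902
lab        780
roof       795
Name: reading, dtype: int64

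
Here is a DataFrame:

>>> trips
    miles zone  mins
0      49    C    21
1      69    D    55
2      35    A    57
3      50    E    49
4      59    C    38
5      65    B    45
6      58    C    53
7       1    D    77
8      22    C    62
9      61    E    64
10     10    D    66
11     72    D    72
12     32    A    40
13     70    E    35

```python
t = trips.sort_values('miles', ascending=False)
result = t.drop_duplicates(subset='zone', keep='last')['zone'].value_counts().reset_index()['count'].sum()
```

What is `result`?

5

sort by miles descending:
    miles zone  mins
11     72    D    72
13     70    E    35
1      69    D    55
5      65    B    45
9      61    E    64
4      59    C    38
6      58    C    53
3      50    E    49
0      49    C    21
2      35    A    57
12     32    A    40
8      22    C    62
10     10    D    66
7       1    D    77
drop duplicate zone (keep=last):
    miles zone  mins
5      65    B    45
3      50    E    49
12     32    A    40
8      22    C    62
7       1    D    77
value_counts of zone:
zone
B    1
E    1
A    1
C    1
D    1
Name: count, dtype: int64
reset_index():
  zone  count
0    B      1
1    E      1
2    A      1
3    C      1
4    D      1
So sum() = 5.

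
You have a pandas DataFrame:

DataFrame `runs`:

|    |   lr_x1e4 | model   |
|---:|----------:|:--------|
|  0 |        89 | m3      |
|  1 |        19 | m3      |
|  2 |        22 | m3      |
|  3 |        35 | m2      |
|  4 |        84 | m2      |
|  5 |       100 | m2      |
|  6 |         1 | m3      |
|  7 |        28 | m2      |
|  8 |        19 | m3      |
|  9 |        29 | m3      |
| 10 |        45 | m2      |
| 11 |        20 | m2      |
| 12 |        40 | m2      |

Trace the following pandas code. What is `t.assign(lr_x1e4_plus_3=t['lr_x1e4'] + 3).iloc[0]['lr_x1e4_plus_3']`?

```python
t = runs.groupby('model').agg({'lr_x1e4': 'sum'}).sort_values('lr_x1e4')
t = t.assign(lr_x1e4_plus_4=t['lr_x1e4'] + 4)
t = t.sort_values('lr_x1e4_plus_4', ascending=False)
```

group by model, sum of lr_x1e4:
       lr_x1e4
model         
m2         352
m3         179
sort by lr_x1e4:
       lr_x1e4
model         
m3         179
m2         352
add column lr_x1e4_plus_4 = t['lr_x1e4'] + 4:
       lr_x1e4  lr_x1e4_plus_4
model                         
m3         179             183
m2         352             356
sort by lr_x1e4_plus_4 descending:
       lr_x1e4  lr_x1e4_plus_4
model                         
m2         352             356
m3         179             183
add column lr_x1e4_plus_3 = t['lr_x1e4'] + 3:
       lr_x1e4  lr_x1e4_plus_4  lr_x1e4_plus_3
model                                         
m2         352             356             355
m3         179             183             182
The value at position 0, column 'lr_x1e4_plus_3' is 355.

355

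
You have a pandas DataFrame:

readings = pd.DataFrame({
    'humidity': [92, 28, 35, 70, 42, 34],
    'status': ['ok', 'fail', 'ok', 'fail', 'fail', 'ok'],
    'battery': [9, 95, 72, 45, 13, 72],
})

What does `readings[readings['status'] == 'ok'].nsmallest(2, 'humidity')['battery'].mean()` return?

filter rows where status == 'ok':
   humidity status  battery
0        92     ok        9
2        35     ok       72
5        34     ok       72
take 2 rows with smallest humidity:
   humidity status  battery
5        34     ok       72
2        35     ok       72
Hence 72.0.

72.0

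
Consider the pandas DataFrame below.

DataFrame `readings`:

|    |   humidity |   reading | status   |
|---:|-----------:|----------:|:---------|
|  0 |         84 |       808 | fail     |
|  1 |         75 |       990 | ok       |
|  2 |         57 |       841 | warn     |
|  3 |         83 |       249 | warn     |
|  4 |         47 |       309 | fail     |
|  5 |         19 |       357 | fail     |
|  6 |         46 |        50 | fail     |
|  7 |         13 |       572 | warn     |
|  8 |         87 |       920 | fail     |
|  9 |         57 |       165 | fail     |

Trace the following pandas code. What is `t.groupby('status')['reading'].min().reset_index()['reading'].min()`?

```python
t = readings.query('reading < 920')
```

50

filter rows where reading < 920:
   humidity  reading status
0        84      808   fail
2        57      841   warn
3        83      249   warn
4        47      309   fail
5        19      357   fail
6        46       50   fail
7        13      572   warn
9        57      165   fail
group by status, min of reading:
status
fail     50
warn    249
Name: reading, dtype: int64
reset_index():
  status  reading
0   fail       50
1   warn      249
Hence 50.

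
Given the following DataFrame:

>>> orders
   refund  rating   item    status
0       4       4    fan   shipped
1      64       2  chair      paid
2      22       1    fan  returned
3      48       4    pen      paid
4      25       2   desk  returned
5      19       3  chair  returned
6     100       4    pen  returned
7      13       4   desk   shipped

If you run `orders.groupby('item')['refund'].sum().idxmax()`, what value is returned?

pen

group by item, sum of refund:
item
chair     83
desk      38
fan       26
pen      148
Name: refund, dtype: int64
Then the label with the largest value: pen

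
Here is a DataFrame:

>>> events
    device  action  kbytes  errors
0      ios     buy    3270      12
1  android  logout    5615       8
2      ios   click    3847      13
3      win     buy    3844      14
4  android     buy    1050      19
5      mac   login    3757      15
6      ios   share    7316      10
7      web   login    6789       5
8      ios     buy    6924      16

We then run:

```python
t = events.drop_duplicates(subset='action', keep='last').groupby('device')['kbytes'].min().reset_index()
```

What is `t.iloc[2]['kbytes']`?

6789

drop duplicate action (keep=last):
    device  action  kbytes  errors
1  android  logout    5615       8
2      ios   click    3847      13
6      ios   share    7316      10
7      web   login    6789       5
8      ios     buy    6924      16
group by device, min of kbytes:
device
android    5615
ios        3847
web        6789
Name: kbytes, dtype: int64
reset_index():
    device  kbytes
0  android    5615
1      ios    3847
2      web    6789
So iloc[2]['kbytes'] = 6789.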